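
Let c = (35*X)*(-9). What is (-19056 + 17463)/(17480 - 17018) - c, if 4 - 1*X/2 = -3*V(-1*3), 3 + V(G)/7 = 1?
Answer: -3687291/154 ≈ -23943.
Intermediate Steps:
V(G) = -14 (V(G) = -21 + 7*1 = -21 + 7 = -14)
X = -76 (X = 8 - (-6)*(-14) = 8 - 2*42 = 8 - 84 = -76)
c = 23940 (c = (35*(-76))*(-9) = -2660*(-9) = 23940)
(-19056 + 17463)/(17480 - 17018) - c = (-19056 + 17463)/(17480 - 17018) - 1*23940 = -1593/462 - 23940 = -1593*1/462 - 23940 = -531/154 - 23940 = -3687291/154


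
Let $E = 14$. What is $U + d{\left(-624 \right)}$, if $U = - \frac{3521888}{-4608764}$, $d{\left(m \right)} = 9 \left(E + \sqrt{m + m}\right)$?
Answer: $\frac{146056538}{1152191} + 36 i \sqrt{78} \approx 126.76 + 317.94 i$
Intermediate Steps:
$d{\left(m \right)} = 126 + 9 \sqrt{2} \sqrt{m}$ ($d{\left(m \right)} = 9 \left(14 + \sqrt{m + m}\right) = 9 \left(14 + \sqrt{2 m}\right) = 9 \left(14 + \sqrt{2} \sqrt{m}\right) = 126 + 9 \sqrt{2} \sqrt{m}$)
$U = \frac{880472}{1152191}$ ($U = \left(-3521888\right) \left(- \frac{1}{4608764}\right) = \frac{880472}{1152191} \approx 0.76417$)
$U + d{\left(-624 \right)} = \frac{880472}{1152191} + \left(126 + 9 \sqrt{2} \sqrt{-624}\right) = \frac{880472}{1152191} + \left(126 + 9 \sqrt{2} \cdot 4 i \sqrt{39}\right) = \frac{880472}{1152191} + \left(126 + 36 i \sqrt{78}\right) = \frac{146056538}{1152191} + 36 i \sqrt{78}$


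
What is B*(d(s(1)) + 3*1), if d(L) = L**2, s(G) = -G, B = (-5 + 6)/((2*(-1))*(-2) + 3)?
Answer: 4/7 ≈ 0.57143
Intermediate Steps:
B = 1/7 (B = 1/(-2*(-2) + 3) = 1/(4 + 3) = 1/7 ≈ 0.14286)
B*(d(s(1)) + 3*1) = ((-1*1)**2 + 3*1)/7 = ((-1)**2 + 3)/7 = (1 + 3)/7 = (1/7)*4 = 4/7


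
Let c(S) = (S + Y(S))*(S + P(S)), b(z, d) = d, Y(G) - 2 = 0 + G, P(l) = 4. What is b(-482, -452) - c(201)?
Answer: -83272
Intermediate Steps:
Y(G) = 2 + G (Y(G) = 2 + (0 + G) = 2 + G)
c(S) = (2 + 2*S)*(4 + S) (c(S) = (S + (2 + S))*(S + 4) = (2 + 2*S)*(4 + S))
b(-482, -452) - c(201) = -452 - (8 + 2*201² + 10*201) = -452 - (8 + 2*40401 + 2010) = -452 - (8 + 80802 + 2010) = -452 - 1*82820 = -452 - 82820 = -83272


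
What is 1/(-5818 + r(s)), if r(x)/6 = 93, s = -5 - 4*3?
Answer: -1/5260 ≈ -0.00019011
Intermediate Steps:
s = -17 (s = -5 - 12 = -17)
r(x) = 558 (r(x) = 6*93 = 558)
1/(-5818 + r(s)) = 1/(-5818 + 558) = 1/(-5260) = -1/5260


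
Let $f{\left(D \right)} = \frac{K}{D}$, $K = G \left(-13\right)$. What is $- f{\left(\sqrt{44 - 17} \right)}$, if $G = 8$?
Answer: $\frac{104 \sqrt{3}}{9} \approx 20.015$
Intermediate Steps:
$K = -104$ ($K = 8 \left(-13\right) = -104$)
$f{\left(D \right)} = - \frac{104}{D}$
$- f{\left(\sqrt{44 - 17} \right)} = - \frac{-104}{\sqrt{44 - 17}} = - \frac{-104}{\sqrt{27}} = - \frac{-104}{3 \sqrt{3}} = - \left(-104\right) \frac{\sqrt{3}}{9} = - \frac{\left(-104\right) \sqrt{3}}{9} = \frac{104 \sqrt{3}}{9}$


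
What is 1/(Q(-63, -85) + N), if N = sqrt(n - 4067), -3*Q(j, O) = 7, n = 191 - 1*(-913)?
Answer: -21/26716 - 9*I*sqrt(2963)/26716 ≈ -0.00078605 - 0.018337*I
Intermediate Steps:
n = 1104 (n = 191 + 913 = 1104)
Q(j, O) = -7/3 (Q(j, O) = -1/3*7 = -7/3)
N = I*sqrt(2963) (N = sqrt(1104 - 4067) = sqrt(-2963) = I*sqrt(2963) ≈ 54.433*I)
1/(Q(-63, -85) + N) = 1/(-7/3 + I*sqrt(2963))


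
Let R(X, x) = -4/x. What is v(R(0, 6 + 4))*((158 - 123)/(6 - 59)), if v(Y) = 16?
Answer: -560/53 ≈ -10.566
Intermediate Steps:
v(R(0, 6 + 4))*((158 - 123)/(6 - 59)) = 16*((158 - 123)/(6 - 59)) = 16*(35/(-53)) = 16*(35*(-1/53)) = 16*(-35/53) = -560/53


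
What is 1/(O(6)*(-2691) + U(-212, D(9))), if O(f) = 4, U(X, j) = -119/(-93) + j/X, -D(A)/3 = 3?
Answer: -19716/212196959 ≈ -9.2914e-5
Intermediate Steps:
D(A) = -9 (D(A) = -3*3 = -9)
U(X, j) = 119/93 + j/X (U(X, j) = -119*(-1/93) + j/X = 119/93 + j/X)
1/(O(6)*(-2691) + U(-212, D(9))) = 1/(4*(-2691) + (119/93 - 9/(-212))) = 1/(-10764 + (119/93 - 9*(-1/212))) = 1/(-10764 + (119/93 + 9/212)) = 1/(-10764 + 26065/19716) = 1/(-212196959/19716) = -19716/212196959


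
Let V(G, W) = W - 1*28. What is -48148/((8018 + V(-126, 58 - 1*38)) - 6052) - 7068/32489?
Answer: -789059758/31806731 ≈ -24.808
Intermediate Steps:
V(G, W) = -28 + W (V(G, W) = W - 28 = -28 + W)
-48148/((8018 + V(-126, 58 - 1*38)) - 6052) - 7068/32489 = -48148/((8018 + (-28 + (58 - 1*38))) - 6052) - 7068/32489 = -48148/((8018 + (-28 + (58 - 38))) - 6052) - 7068*1/32489 = -48148/((8018 + (-28 + 20)) - 6052) - 7068/32489 = -48148/((8018 - 8) - 6052) - 7068/32489 = -48148/(8010 - 6052) - 7068/32489 = -48148/1958 - 7068/32489 = -48148*1/1958 - 7068/32489 = -24074/979 - 7068/32489 = -789059758/31806731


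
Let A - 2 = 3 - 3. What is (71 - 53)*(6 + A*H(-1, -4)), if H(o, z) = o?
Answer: 72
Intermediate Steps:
A = 2 (A = 2 + (3 - 3) = 2 + 0 = 2)
(71 - 53)*(6 + A*H(-1, -4)) = (71 - 53)*(6 + 2*(-1)) = 18*(6 - 2) = 18*4 = 72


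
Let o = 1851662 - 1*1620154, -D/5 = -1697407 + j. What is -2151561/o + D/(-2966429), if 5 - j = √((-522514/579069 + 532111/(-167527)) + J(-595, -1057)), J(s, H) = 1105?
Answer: -8347263656749/686752044932 - 5*√127909130796914683581294/31974707189631303 ≈ -12.155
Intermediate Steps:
j = 5 - √127909130796914683581294/10778854707 (j = 5 - √((-522514/579069 + 532111/(-167527)) + 1105) = 5 - √((-522514*1/579069 + 532111*(-1/167527)) + 1105) = 5 - √((-522514/579069 - 532111/167527) + 1105) = 5 - √(-395664187537/97009692363 + 1105) = 5 - √(106800045873578/97009692363) = 5 - √127909130796914683581294/10778854707 ≈ -28.180)
D = 8487010 + 5*√127909130796914683581294/10778854707 (D = -5*(-1697407 + (5 - √127909130796914683581294/10778854707)) = -5*(-1697402 - √127909130796914683581294/10778854707) = 8487010 + 5*√127909130796914683581294/10778854707 ≈ 8.4872e+6)
o = 231508 (o = 1851662 - 1620154 = 231508)
-2151561/o + D/(-2966429) = -2151561/231508 + (8487010 + 5*√127909130796914683581294/10778854707)/(-2966429) = -2151561*1/231508 + (8487010 + 5*√127909130796914683581294/10778854707)*(-1/2966429) = -2151561/231508 + (-8487010/2966429 - 5*√127909130796914683581294/31974707189631303) = -8347263656749/686752044932 - 5*√127909130796914683581294/31974707189631303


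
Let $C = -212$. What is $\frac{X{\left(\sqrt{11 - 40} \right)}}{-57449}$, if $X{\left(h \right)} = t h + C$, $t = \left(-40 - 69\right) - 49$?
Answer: $\frac{212}{57449} + \frac{158 i \sqrt{29}}{57449} \approx 0.0036902 + 0.014811 i$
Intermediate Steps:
$t = -158$ ($t = -109 - 49 = -158$)
$X{\left(h \right)} = -212 - 158 h$ ($X{\left(h \right)} = - 158 h - 212 = -212 - 158 h$)
$\frac{X{\left(\sqrt{11 - 40} \right)}}{-57449} = \frac{-212 - 158 \sqrt{11 - 40}}{-57449} = \left(-212 - 158 \sqrt{-29}\right) \left(- \frac{1}{57449}\right) = \left(-212 - 158 i \sqrt{29}\right) \left(- \frac{1}{57449}\right) = \frac{212}{57449} + \frac{158 i \sqrt{29}}{57449}$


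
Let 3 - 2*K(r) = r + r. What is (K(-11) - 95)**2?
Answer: 27225/4 ≈ 6806.3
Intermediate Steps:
K(r) = 3/2 - r (K(r) = 3/2 - (r + r)/2 = 3/2 - r)
(K(-11) - 95)**2 = ((3/2 - 1*(-11)) - 95)**2 = ((3/2 + 11) - 95)**2 = (25/2 - 95)**2 = (-165/2)**2 = 27225/4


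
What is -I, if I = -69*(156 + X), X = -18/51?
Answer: 182574/17 ≈ 10740.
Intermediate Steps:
X = -6/17 (X = -18*1/51 = -6/17 ≈ -0.35294)
I = -182574/17 (I = -69*(156 - 6/17) = -69*2646/17 = -182574/17 ≈ -10740.)
-I = -1*(-182574/17) = 182574/17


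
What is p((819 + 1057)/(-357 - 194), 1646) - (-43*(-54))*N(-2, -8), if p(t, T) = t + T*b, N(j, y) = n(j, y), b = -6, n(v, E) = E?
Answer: 4791824/551 ≈ 8696.6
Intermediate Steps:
N(j, y) = y
p(t, T) = t - 6*T (p(t, T) = t + T*(-6) = t - 6*T)
p((819 + 1057)/(-357 - 194), 1646) - (-43*(-54))*N(-2, -8) = ((819 + 1057)/(-357 - 194) - 6*1646) - (-43*(-54))*(-8) = (1876/(-551) - 9876) - 2322*(-8) = (1876*(-1/551) - 9876) - 1*(-18576) = (-1876/551 - 9876) + 18576 = -5443552/551 + 18576 = 4791824/551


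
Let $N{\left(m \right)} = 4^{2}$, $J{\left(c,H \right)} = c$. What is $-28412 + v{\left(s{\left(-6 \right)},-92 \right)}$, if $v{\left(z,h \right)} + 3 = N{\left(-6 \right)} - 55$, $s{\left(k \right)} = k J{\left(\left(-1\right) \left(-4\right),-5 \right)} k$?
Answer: $-28454$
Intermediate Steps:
$N{\left(m \right)} = 16$
$s{\left(k \right)} = 4 k^{2}$ ($s{\left(k \right)} = k \left(\left(-1\right) \left(-4\right)\right) k = k 4 k = 4 k k = 4 k^{2}$)
$v{\left(z,h \right)} = -42$ ($v{\left(z,h \right)} = -3 + \left(16 - 55\right) = -3 - 39 = -42$)
$-28412 + v{\left(s{\left(-6 \right)},-92 \right)} = -28412 - 42 = -28454$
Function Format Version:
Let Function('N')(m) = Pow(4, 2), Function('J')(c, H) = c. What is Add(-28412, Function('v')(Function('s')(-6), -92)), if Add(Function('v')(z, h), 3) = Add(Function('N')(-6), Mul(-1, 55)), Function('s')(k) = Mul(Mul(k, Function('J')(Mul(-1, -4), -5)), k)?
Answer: -28454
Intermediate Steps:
Function('N')(m) = 16
Function('s')(k) = Mul(4, Pow(k, 2)) (Function('s')(k) = Mul(Mul(k, Mul(-1, -4)), k) = Mul(Mul(k, 4), k) = Mul(Mul(4, k), k) = Mul(4, Pow(k, 2)))
Function('v')(z, h) = -42 (Function('v')(z, h) = Add(-3, Add(16, Mul(-1, 55))) = Add(-3, Add(16, -55)) = Add(-3, -39) = -42)
Add(-28412, Function('v')(Function('s')(-6), -92)) = Add(-28412, -42) = -28454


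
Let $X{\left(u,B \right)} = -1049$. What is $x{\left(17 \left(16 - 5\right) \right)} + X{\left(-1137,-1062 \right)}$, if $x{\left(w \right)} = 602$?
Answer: $-447$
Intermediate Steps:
$x{\left(17 \left(16 - 5\right) \right)} + X{\left(-1137,-1062 \right)} = 602 - 1049 = -447$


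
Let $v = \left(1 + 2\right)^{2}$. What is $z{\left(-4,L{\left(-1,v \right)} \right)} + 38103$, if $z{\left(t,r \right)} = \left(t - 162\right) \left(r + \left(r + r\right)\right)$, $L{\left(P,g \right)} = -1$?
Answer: $38601$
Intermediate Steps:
$v = 9$ ($v = 3^{2} = 9$)
$z{\left(t,r \right)} = 3 r \left(-162 + t\right)$ ($z{\left(t,r \right)} = \left(-162 + t\right) \left(r + 2 r\right) = \left(-162 + t\right) 3 r = 3 r \left(-162 + t\right)$)
$z{\left(-4,L{\left(-1,v \right)} \right)} + 38103 = 3 \left(-1\right) \left(-162 - 4\right) + 38103 = 3 \left(-1\right) \left(-166\right) + 38103 = 498 + 38103 = 38601$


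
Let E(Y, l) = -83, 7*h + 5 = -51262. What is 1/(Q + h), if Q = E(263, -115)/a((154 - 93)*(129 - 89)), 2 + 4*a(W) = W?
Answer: -8533/62495635 ≈ -0.00013654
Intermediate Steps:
h = -51267/7 (h = -5/7 + (1/7)*(-51262) = -5/7 - 51262/7 = -51267/7 ≈ -7323.9)
a(W) = -1/2 + W/4
Q = -166/1219 (Q = -83/(-1/2 + ((154 - 93)*(129 - 89))/4) = -83/(-1/2 + (61*40)/4) = -83/(-1/2 + (1/4)*2440) = -83/(-1/2 + 610) = -83/1219/2 = -83*2/1219 = -166/1219 ≈ -0.13618)
1/(Q + h) = 1/(-166/1219 - 51267/7) = 1/(-62495635/8533) = -8533/62495635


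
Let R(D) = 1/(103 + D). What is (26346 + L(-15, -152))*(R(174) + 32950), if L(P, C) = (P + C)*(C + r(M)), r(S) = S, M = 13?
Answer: 452332476409/277 ≈ 1.6330e+9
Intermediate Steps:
L(P, C) = (13 + C)*(C + P) (L(P, C) = (P + C)*(C + 13) = (C + P)*(13 + C) = (13 + C)*(C + P))
(26346 + L(-15, -152))*(R(174) + 32950) = (26346 + ((-152)² + 13*(-152) + 13*(-15) - 152*(-15)))*(1/(103 + 174) + 32950) = (26346 + (23104 - 1976 - 195 + 2280))*(1/277 + 32950) = (26346 + 23213)*(1/277 + 32950) = 49559*(9127151/277) = 452332476409/277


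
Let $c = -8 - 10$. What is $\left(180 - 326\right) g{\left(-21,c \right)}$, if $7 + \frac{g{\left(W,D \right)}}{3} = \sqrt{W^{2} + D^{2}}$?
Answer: $3066 - 1314 \sqrt{85} \approx -9048.5$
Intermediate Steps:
$c = -18$
$g{\left(W,D \right)} = -21 + 3 \sqrt{D^{2} + W^{2}}$ ($g{\left(W,D \right)} = -21 + 3 \sqrt{W^{2} + D^{2}} = -21 + 3 \sqrt{D^{2} + W^{2}}$)
$\left(180 - 326\right) g{\left(-21,c \right)} = \left(180 - 326\right) \left(-21 + 3 \sqrt{\left(-18\right)^{2} + \left(-21\right)^{2}}\right) = - 146 \left(-21 + 3 \sqrt{324 + 441}\right) = - 146 \left(-21 + 3 \sqrt{765}\right) = - 146 \left(-21 + 3 \cdot 3 \sqrt{85}\right) = - 146 \left(-21 + 9 \sqrt{85}\right) = 3066 - 1314 \sqrt{85}$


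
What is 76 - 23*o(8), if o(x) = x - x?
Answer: 76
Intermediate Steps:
o(x) = 0
76 - 23*o(8) = 76 - 23*0 = 76 + 0 = 76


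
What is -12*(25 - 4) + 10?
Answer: -242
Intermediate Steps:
-12*(25 - 4) + 10 = -12*21 + 10 = -252 + 10 = -242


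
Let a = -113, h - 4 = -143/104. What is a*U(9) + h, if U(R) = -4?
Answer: 3637/8 ≈ 454.63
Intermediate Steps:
h = 21/8 (h = 4 - 143/104 = 4 - 143*1/104 = 4 - 11/8 = 21/8 ≈ 2.6250)
a*U(9) + h = -113*(-4) + 21/8 = 452 + 21/8 = 3637/8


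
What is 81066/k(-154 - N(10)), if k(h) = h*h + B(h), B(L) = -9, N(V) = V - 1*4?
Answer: 81066/25591 ≈ 3.1678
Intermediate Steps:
N(V) = -4 + V (N(V) = V - 4 = -4 + V)
k(h) = -9 + h**2 (k(h) = h*h - 9 = h**2 - 9 = -9 + h**2)
81066/k(-154 - N(10)) = 81066/(-9 + (-154 - (-4 + 10))**2) = 81066/(-9 + (-154 - 1*6)**2) = 81066/(-9 + (-154 - 6)**2) = 81066/(-9 + (-160)**2) = 81066/(-9 + 25600) = 81066/25591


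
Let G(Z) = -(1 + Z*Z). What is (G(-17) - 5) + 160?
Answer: -135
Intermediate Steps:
G(Z) = -1 - Z² (G(Z) = -(1 + Z²) = -1 - Z²)
(G(-17) - 5) + 160 = ((-1 - 1*(-17)²) - 5) + 160 = ((-1 - 1*289) - 5) + 160 = ((-1 - 289) - 5) + 160 = (-290 - 5) + 160 = -295 + 160 = -135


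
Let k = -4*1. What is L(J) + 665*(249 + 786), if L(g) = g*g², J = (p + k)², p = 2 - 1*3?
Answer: 703900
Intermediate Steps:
p = -1 (p = 2 - 3 = -1)
k = -4
J = 25 (J = (-1 - 4)² = (-5)² = 25)
L(g) = g³
L(J) + 665*(249 + 786) = 25³ + 665*(249 + 786) = 15625 + 665*1035 = 15625 + 688275 = 703900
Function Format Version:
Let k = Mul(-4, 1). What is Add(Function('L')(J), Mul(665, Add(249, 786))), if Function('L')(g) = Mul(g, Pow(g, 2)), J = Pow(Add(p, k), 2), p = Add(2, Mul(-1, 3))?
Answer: 703900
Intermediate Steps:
p = -1 (p = Add(2, -3) = -1)
k = -4
J = 25 (J = Pow(Add(-1, -4), 2) = Pow(-5, 2) = 25)
Function('L')(g) = Pow(g, 3)
Add(Function('L')(J), Mul(665, Add(249, 786))) = Add(Pow(25, 3), Mul(665, Add(249, 786))) = Add(15625, Mul(665, 1035)) = Add(15625, 688275) = 703900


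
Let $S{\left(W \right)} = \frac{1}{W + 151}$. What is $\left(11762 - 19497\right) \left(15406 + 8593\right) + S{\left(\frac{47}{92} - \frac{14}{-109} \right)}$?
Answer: $- \frac{282279661807307}{1520639} \approx -1.8563 \cdot 10^{8}$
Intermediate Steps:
$S{\left(W \right)} = \frac{1}{151 + W}$
$\left(11762 - 19497\right) \left(15406 + 8593\right) + S{\left(\frac{47}{92} - \frac{14}{-109} \right)} = \left(11762 - 19497\right) \left(15406 + 8593\right) + \frac{1}{151 + \left(\frac{47}{92} - \frac{14}{-109}\right)} = \left(-7735\right) 23999 + \frac{1}{151 + \left(47 \cdot \frac{1}{92} - - \frac{14}{109}\right)} = -185632265 + \frac{1}{151 + \left(\frac{47}{92} + \frac{14}{109}\right)} = -185632265 + \frac{1}{151 + \frac{6411}{10028}} = -185632265 + \frac{1}{\frac{1520639}{10028}} = -185632265 + \frac{10028}{1520639} = - \frac{282279661807307}{1520639}$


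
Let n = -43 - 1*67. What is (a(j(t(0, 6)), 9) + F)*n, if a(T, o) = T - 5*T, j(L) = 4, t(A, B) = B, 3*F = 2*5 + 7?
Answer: 3410/3 ≈ 1136.7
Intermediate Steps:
F = 17/3 (F = (2*5 + 7)/3 = (10 + 7)/3 = (⅓)*17 = 17/3 ≈ 5.6667)
a(T, o) = -4*T
n = -110 (n = -43 - 67 = -110)
(a(j(t(0, 6)), 9) + F)*n = (-4*4 + 17/3)*(-110) = (-16 + 17/3)*(-110) = -31/3*(-110) = 3410/3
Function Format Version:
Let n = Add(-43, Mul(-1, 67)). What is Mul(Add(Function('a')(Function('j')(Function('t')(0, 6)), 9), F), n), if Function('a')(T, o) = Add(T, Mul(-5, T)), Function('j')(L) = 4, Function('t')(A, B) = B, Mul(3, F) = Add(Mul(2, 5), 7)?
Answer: Rational(3410, 3) ≈ 1136.7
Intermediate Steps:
F = Rational(17, 3) (F = Mul(Rational(1, 3), Add(Mul(2, 5), 7)) = Mul(Rational(1, 3), Add(10, 7)) = Mul(Rational(1, 3), 17) = Rational(17, 3) ≈ 5.6667)
Function('a')(T, o) = Mul(-4, T)
n = -110 (n = Add(-43, -67) = -110)
Mul(Add(Function('a')(Function('j')(Function('t')(0, 6)), 9), F), n) = Mul(Add(Mul(-4, 4), Rational(17, 3)), -110) = Mul(Add(-16, Rational(17, 3)), -110) = Mul(Rational(-31, 3), -110) = Rational(3410, 3)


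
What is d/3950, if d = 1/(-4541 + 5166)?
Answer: 1/2468750 ≈ 4.0506e-7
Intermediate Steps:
d = 1/625 ≈ 0.0016000
d/3950 = (1/625)/3950 = (1/625)*(1/3950) = 1/2468750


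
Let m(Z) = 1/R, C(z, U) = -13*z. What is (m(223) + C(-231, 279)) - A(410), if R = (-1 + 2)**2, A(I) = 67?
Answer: 2937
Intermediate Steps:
R = 1 (R = 1**2 = 1)
m(Z) = 1 (m(Z) = 1/1 = 1)
(m(223) + C(-231, 279)) - A(410) = (1 - 13*(-231)) - 1*67 = (1 + 3003) - 67 = 3004 - 67 = 2937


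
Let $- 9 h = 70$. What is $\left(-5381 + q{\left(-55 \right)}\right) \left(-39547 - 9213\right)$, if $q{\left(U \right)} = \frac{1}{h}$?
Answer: $\frac{1836686804}{7} \approx 2.6238 \cdot 10^{8}$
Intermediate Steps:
$h = - \frac{70}{9}$ ($h = \left(- \frac{1}{9}\right) 70 = - \frac{70}{9} \approx -7.7778$)
$q{\left(U \right)} = - \frac{9}{70}$ ($q{\left(U \right)} = \frac{1}{- \frac{70}{9}} = - \frac{9}{70}$)
$\left(-5381 + q{\left(-55 \right)}\right) \left(-39547 - 9213\right) = \left(-5381 - \frac{9}{70}\right) \left(-39547 - 9213\right) = \left(- \frac{376679}{70}\right) \left(-48760\right) = \frac{1836686804}{7}$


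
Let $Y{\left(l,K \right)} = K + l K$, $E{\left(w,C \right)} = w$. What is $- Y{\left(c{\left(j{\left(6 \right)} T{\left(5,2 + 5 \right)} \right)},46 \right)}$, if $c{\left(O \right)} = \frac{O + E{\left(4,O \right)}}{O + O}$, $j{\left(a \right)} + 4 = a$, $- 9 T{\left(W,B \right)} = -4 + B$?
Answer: $69$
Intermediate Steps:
$T{\left(W,B \right)} = \frac{4}{9} - \frac{B}{9}$ ($T{\left(W,B \right)} = - \frac{-4 + B}{9} = \frac{4}{9} - \frac{B}{9}$)
$j{\left(a \right)} = -4 + a$
$c{\left(O \right)} = \frac{4 + O}{2 O}$ ($c{\left(O \right)} = \frac{O + 4}{O + O} = \frac{4 + O}{2 O}$)
$Y{\left(l,K \right)} = K + K l$
$- Y{\left(c{\left(j{\left(6 \right)} T{\left(5,2 + 5 \right)} \right)},46 \right)} = - 46 \left(1 + \frac{4 + \left(-4 + 6\right) \left(\frac{4}{9} - \frac{2 + 5}{9}\right)}{2 \left(-4 + 6\right) \left(\frac{4}{9} - \frac{2 + 5}{9}\right)}\right) = - 46 \left(1 + \frac{4 + 2 \left(\frac{4}{9} - \frac{7}{9}\right)}{2 \cdot 2 \left(\frac{4}{9} - \frac{7}{9}\right)}\right) = - 46 \left(1 + \frac{4 + 2 \left(- \frac{1}{3}\right)}{2 \cdot 2 \left(- \frac{1}{3}\right)}\right) = - 46 \left(1 + \frac{4 - \frac{2}{3}}{2 \left(- \frac{2}{3}\right)}\right) = - 46 \left(1 + \frac{1}{2} \left(- \frac{3}{2}\right) \frac{10}{3}\right) = - 46 \left(1 - \frac{5}{2}\right) = - \frac{46 \left(-3\right)}{2} = \left(-1\right) \left(-69\right) = 69$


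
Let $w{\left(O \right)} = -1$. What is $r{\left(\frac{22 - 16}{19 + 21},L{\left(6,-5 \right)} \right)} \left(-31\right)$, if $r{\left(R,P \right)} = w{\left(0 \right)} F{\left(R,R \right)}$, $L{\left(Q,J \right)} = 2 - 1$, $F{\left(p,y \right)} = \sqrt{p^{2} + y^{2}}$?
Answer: $\frac{93 \sqrt{2}}{20} \approx 6.5761$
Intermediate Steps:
$L{\left(Q,J \right)} = 1$
$r{\left(R,P \right)} = - \sqrt{2} \sqrt{R^{2}}$ ($r{\left(R,P \right)} = - \sqrt{R^{2} + R^{2}} = - \sqrt{2 R^{2}} = - \sqrt{2} \sqrt{R^{2}}$)
$r{\left(\frac{22 - 16}{19 + 21},L{\left(6,-5 \right)} \right)} \left(-31\right) = - \sqrt{2} \sqrt{\left(\frac{22 - 16}{19 + 21}\right)^{2}} \left(-31\right) = - \sqrt{2} \sqrt{\left(\frac{6}{40}\right)^{2}} \left(-31\right) = - \sqrt{2} \sqrt{\left(6 \cdot \frac{1}{40}\right)^{2}} \left(-31\right) = - \sqrt{2} \sqrt{\left(\frac{3}{20}\right)^{2}} \left(-31\right) = - \sqrt{2} \sqrt{\frac{9}{400}} \left(-31\right) = \left(-1\right) \sqrt{2} \cdot \frac{3}{20} \left(-31\right) = - \frac{3 \sqrt{2}}{20} \left(-31\right) = \frac{93 \sqrt{2}}{20}$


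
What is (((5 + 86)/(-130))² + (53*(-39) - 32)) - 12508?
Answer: -1460651/100 ≈ -14607.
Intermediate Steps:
(((5 + 86)/(-130))² + (53*(-39) - 32)) - 12508 = ((91*(-1/130))² + (-2067 - 32)) - 12508 = ((-7/10)² - 2099) - 12508 = (49/100 - 2099) - 12508 = -209851/100 - 12508 = -1460651/100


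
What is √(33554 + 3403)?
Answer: √36957 ≈ 192.24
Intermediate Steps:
√(33554 + 3403) = √36957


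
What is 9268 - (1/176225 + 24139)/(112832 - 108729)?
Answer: 6696984394624/723051175 ≈ 9262.1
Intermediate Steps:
9268 - (1/176225 + 24139)/(112832 - 108729) = 9268 - (1/176225 + 24139)/4103 = 9268 - 4253895276/(176225*4103) = 9268 - 1*4253895276/723051175 = 9268 - 4253895276/723051175 = 6696984394624/723051175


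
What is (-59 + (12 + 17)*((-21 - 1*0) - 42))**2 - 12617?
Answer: 3544379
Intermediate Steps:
(-59 + (12 + 17)*((-21 - 1*0) - 42))**2 - 12617 = (-59 + 29*((-21 + 0) - 42))**2 - 12617 = (-59 + 29*(-21 - 42))**2 - 12617 = (-59 + 29*(-63))**2 - 12617 = (-59 - 1827)**2 - 12617 = (-1886)**2 - 12617 = 3556996 - 12617 = 3544379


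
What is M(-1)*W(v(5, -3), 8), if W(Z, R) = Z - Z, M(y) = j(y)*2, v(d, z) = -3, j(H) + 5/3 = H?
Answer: 0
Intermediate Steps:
j(H) = -5/3 + H
M(y) = -10/3 + 2*y (M(y) = (-5/3 + y)*2 = -10/3 + 2*y)
W(Z, R) = 0
M(-1)*W(v(5, -3), 8) = (-10/3 + 2*(-1))*0 = (-10/3 - 2)*0 = -16/3*0 = 0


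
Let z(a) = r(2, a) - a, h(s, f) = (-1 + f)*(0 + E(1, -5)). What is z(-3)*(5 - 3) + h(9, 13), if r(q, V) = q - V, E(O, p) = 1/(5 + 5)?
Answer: 86/5 ≈ 17.200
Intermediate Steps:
E(O, p) = ⅒ (E(O, p) = 1/10 = ⅒)
h(s, f) = -⅒ + f/10 (h(s, f) = (-1 + f)*(0 + ⅒) = (-1 + f)*(⅒) = -⅒ + f/10)
z(a) = 2 - 2*a (z(a) = (2 - a) - a = 2 - 2*a)
z(-3)*(5 - 3) + h(9, 13) = (2 - 2*(-3))*(5 - 3) + (-⅒ + (⅒)*13) = (2 + 6)*2 + (-⅒ + 13/10) = 8*2 + 6/5 = 16 + 6/5 = 86/5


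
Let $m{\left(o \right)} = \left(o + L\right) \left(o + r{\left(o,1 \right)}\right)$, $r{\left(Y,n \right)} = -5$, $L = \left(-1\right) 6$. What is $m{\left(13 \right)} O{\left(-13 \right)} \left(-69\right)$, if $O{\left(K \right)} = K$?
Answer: $50232$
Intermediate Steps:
$L = -6$
$m{\left(o \right)} = \left(-6 + o\right) \left(-5 + o\right)$ ($m{\left(o \right)} = \left(o - 6\right) \left(o - 5\right) = \left(-6 + o\right) \left(-5 + o\right)$)
$m{\left(13 \right)} O{\left(-13 \right)} \left(-69\right) = \left(30 + 13^{2} - 143\right) \left(-13\right) \left(-69\right) = \left(30 + 169 - 143\right) \left(-13\right) \left(-69\right) = 56 \left(-13\right) \left(-69\right) = \left(-728\right) \left(-69\right) = 50232$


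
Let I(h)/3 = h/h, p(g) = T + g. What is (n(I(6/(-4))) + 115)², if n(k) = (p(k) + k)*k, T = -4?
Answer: 14641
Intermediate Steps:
p(g) = -4 + g
I(h) = 3 (I(h) = 3*(h/h) = 3*1 = 3)
n(k) = k*(-4 + 2*k) (n(k) = ((-4 + k) + k)*k = (-4 + 2*k)*k = k*(-4 + 2*k))
(n(I(6/(-4))) + 115)² = (2*3*(-2 + 3) + 115)² = (2*3*1 + 115)² = (6 + 115)² = 121² = 14641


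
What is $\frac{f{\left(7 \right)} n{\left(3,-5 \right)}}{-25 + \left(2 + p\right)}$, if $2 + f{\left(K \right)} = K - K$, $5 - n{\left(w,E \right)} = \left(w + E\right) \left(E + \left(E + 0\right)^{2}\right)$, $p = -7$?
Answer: $3$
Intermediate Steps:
$n{\left(w,E \right)} = 5 - \left(E + w\right) \left(E + E^{2}\right)$ ($n{\left(w,E \right)} = 5 - \left(w + E\right) \left(E + \left(E + 0\right)^{2}\right) = 5 - \left(E + w\right) \left(E + E^{2}\right)$)
$f{\left(K \right)} = -2$ ($f{\left(K \right)} = -2 + \left(K - K\right) = -2 + 0 = -2$)
$\frac{f{\left(7 \right)} n{\left(3,-5 \right)}}{-25 + \left(2 + p\right)} = \frac{\left(-2\right) \left(5 - \left(-5\right)^{2} - \left(-5\right)^{3} - \left(-5\right) 3 - 3 \left(-5\right)^{2}\right)}{-25 + \left(2 - 7\right)} = \frac{\left(-2\right) \left(5 - 25 - -125 + 15 - 3 \cdot 25\right)}{-25 - 5} = \frac{\left(-2\right) \left(5 - 25 + 125 + 15 - 75\right)}{-30} = \left(-2\right) 45 \left(- \frac{1}{30}\right) = \left(-90\right) \left(- \frac{1}{30}\right) = 3$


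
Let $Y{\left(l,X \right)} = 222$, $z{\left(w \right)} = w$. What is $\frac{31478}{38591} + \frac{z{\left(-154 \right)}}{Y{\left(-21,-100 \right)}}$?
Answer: $\frac{14123}{115773} \approx 0.12199$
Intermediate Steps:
$\frac{31478}{38591} + \frac{z{\left(-154 \right)}}{Y{\left(-21,-100 \right)}} = \frac{31478}{38591} - \frac{154}{222} = 31478 \cdot \frac{1}{38591} - \frac{77}{111} = \frac{31478}{38591} - \frac{77}{111} = \frac{14123}{115773}$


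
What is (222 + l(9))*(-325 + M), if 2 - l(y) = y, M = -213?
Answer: -115670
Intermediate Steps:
l(y) = 2 - y
(222 + l(9))*(-325 + M) = (222 + (2 - 1*9))*(-325 - 213) = (222 + (2 - 9))*(-538) = (222 - 7)*(-538) = 215*(-538) = -115670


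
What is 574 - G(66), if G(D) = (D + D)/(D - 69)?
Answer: 618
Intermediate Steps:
G(D) = 2*D/(-69 + D) (G(D) = (2*D)/(-69 + D) = 2*D/(-69 + D))
574 - G(66) = 574 - 2*66/(-69 + 66) = 574 - 2*66/(-3) = 574 - 2*66*(-1)/3 = 574 - 1*(-44) = 574 + 44 = 618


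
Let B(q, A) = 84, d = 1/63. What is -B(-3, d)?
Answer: -84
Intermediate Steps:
d = 1/63 ≈ 0.015873
-B(-3, d) = -1*84 = -84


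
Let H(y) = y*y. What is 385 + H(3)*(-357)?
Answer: -2828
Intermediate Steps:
H(y) = y²
385 + H(3)*(-357) = 385 + 3²*(-357) = 385 + 9*(-357) = 385 - 3213 = -2828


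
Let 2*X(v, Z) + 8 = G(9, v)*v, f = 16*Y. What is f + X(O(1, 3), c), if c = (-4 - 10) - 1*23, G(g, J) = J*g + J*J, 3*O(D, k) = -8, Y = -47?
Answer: -19804/27 ≈ -733.48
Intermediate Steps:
O(D, k) = -8/3 (O(D, k) = (⅓)*(-8) = -8/3)
f = -752 (f = 16*(-47) = -752)
G(g, J) = J² + J*g (G(g, J) = J*g + J² = J² + J*g)
c = -37 (c = -14 - 23 = -37)
X(v, Z) = -4 + v²*(9 + v)/2 (X(v, Z) = -4 + ((v*(v + 9))*v)/2 = -4 + ((v*(9 + v))*v)/2 = -4 + (v²*(9 + v))/2 = -4 + v²*(9 + v)/2)
f + X(O(1, 3), c) = -752 + (-4 + (-8/3)²*(9 - 8/3)/2) = -752 + (-4 + (½)*(64/9)*(19/3)) = -752 + (-4 + 608/27) = -752 + 500/27 = -19804/27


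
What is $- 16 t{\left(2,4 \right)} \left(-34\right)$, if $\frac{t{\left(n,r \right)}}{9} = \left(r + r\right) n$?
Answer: $78336$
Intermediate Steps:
$t{\left(n,r \right)} = 18 n r$ ($t{\left(n,r \right)} = 9 \left(r + r\right) n = 9 \cdot 2 r n = 9 \cdot 2 n r = 18 n r$)
$- 16 t{\left(2,4 \right)} \left(-34\right) = - 16 \cdot 18 \cdot 2 \cdot 4 \left(-34\right) = \left(-16\right) 144 \left(-34\right) = \left(-2304\right) \left(-34\right) = 78336$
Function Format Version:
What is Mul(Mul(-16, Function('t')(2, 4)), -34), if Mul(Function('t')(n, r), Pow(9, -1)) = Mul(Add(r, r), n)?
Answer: 78336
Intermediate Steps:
Function('t')(n, r) = Mul(18, n, r) (Function('t')(n, r) = Mul(9, Mul(Add(r, r), n)) = Mul(9, Mul(Mul(2, r), n)) = Mul(9, Mul(2, n, r)) = Mul(18, n, r))
Mul(Mul(-16, Function('t')(2, 4)), -34) = Mul(Mul(-16, Mul(18, 2, 4)), -34) = Mul(Mul(-16, 144), -34) = Mul(-2304, -34) = 78336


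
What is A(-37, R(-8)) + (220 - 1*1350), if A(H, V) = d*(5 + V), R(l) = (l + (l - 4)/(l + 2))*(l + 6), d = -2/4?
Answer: -2277/2 ≈ -1138.5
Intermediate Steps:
d = -½ (d = -2*¼ = -½ ≈ -0.50000)
R(l) = (6 + l)*(l + (-4 + l)/(2 + l)) (R(l) = (l + (-4 + l)/(2 + l))*(6 + l) = (6 + l)*(l + (-4 + l)/(2 + l)))
A(H, V) = -5/2 - V/2 (A(H, V) = -(5 + V)/2 = -5/2 - V/2)
A(-37, R(-8)) + (220 - 1*1350) = (-5/2 - (-24 + (-8)³ + 9*(-8)² + 14*(-8))/(2*(2 - 8))) + (220 - 1*1350) = (-5/2 - (-24 - 512 + 9*64 - 112)/(2*(-6))) + (220 - 1350) = (-5/2 - (-1)*(-24 - 512 + 576 - 112)/12) - 1130 = (-5/2 - (-1)*(-72)/12) - 1130 = (-5/2 - ½*12) - 1130 = (-5/2 - 6) - 1130 = -17/2 - 1130 = -2277/2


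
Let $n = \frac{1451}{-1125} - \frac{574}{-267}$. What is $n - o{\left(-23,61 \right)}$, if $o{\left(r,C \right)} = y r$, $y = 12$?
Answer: $\frac{27720611}{100125} \approx 276.86$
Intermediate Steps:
$o{\left(r,C \right)} = 12 r$
$n = \frac{86111}{100125}$ ($n = 1451 \left(- \frac{1}{1125}\right) - - \frac{574}{267} = - \frac{1451}{1125} + \frac{574}{267} = \frac{86111}{100125} \approx 0.86003$)
$n - o{\left(-23,61 \right)} = \frac{86111}{100125} - 12 \left(-23\right) = \frac{86111}{100125} - -276 = \frac{86111}{100125} + 276 = \frac{27720611}{100125}$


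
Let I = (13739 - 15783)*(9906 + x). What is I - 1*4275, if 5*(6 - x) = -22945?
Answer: -29644319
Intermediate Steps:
x = 4595 (x = 6 - ⅕*(-22945) = 6 + 4589 = 4595)
I = -29640044 (I = (13739 - 15783)*(9906 + 4595) = -2044*14501 = -29640044)
I - 1*4275 = -29640044 - 1*4275 = -29640044 - 4275 = -29644319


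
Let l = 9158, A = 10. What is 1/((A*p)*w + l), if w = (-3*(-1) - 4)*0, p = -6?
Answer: 1/9158 ≈ 0.00010919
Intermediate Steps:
w = 0 (w = (3 - 4)*0 = -1*0 = 0)
1/((A*p)*w + l) = 1/((10*(-6))*0 + 9158) = 1/(-60*0 + 9158) = 1/(0 + 9158) = 1/9158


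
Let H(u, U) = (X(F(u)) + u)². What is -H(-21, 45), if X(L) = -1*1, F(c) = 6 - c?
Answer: -484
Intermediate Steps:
X(L) = -1
H(u, U) = (-1 + u)²
-H(-21, 45) = -(-1 - 21)² = -1*(-22)² = -1*484 = -484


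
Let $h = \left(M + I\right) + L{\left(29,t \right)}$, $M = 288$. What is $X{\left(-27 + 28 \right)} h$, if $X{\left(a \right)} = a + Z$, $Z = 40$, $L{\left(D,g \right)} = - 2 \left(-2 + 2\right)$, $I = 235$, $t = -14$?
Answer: $21443$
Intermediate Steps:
$L{\left(D,g \right)} = 0$ ($L{\left(D,g \right)} = \left(-2\right) 0 = 0$)
$h = 523$ ($h = \left(288 + 235\right) + 0 = 523 + 0 = 523$)
$X{\left(a \right)} = 40 + a$ ($X{\left(a \right)} = a + 40 = 40 + a$)
$X{\left(-27 + 28 \right)} h = \left(40 + \left(-27 + 28\right)\right) 523 = \left(40 + 1\right) 523 = 41 \cdot 523 = 21443$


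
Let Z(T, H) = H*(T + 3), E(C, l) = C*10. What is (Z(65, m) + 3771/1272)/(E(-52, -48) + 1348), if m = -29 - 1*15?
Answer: -1267351/351072 ≈ -3.6099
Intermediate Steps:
m = -44 (m = -29 - 15 = -44)
E(C, l) = 10*C
Z(T, H) = H*(3 + T)
(Z(65, m) + 3771/1272)/(E(-52, -48) + 1348) = (-44*(3 + 65) + 3771/1272)/(10*(-52) + 1348) = (-44*68 + 3771*(1/1272))/(-520 + 1348) = (-2992 + 1257/424)/828 = -1267351/424*1/828 = -1267351/351072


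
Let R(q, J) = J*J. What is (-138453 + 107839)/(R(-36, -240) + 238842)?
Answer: -15307/148221 ≈ -0.10327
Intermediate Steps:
R(q, J) = J**2
(-138453 + 107839)/(R(-36, -240) + 238842) = (-138453 + 107839)/((-240)**2 + 238842) = -30614/(57600 + 238842) = -30614/296442 = -30614*1/296442 = -15307/148221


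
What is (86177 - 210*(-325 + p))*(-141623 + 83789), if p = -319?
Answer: -12805430778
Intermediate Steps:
(86177 - 210*(-325 + p))*(-141623 + 83789) = (86177 - 210*(-325 - 319))*(-141623 + 83789) = (86177 - 210*(-644))*(-57834) = (86177 + 135240)*(-57834) = 221417*(-57834) = -12805430778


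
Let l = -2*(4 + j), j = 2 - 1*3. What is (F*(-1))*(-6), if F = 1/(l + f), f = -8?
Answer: -3/7 ≈ -0.42857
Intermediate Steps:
j = -1 (j = 2 - 3 = -1)
l = -6 (l = -2*(4 - 1) = -2*3 = -6)
F = -1/14 (F = 1/(-6 - 8) = 1/(-14) = -1/14 ≈ -0.071429)
(F*(-1))*(-6) = -1/14*(-1)*(-6) = (1/14)*(-6) = -3/7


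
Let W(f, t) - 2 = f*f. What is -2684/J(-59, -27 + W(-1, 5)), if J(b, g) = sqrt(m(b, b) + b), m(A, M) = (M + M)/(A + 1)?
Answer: 1342*I*sqrt(11977)/413 ≈ 355.61*I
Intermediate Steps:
m(A, M) = 2*M/(1 + A) (m(A, M) = (2*M)/(1 + A) = 2*M/(1 + A))
W(f, t) = 2 + f**2 (W(f, t) = 2 + f*f = 2 + f**2)
J(b, g) = sqrt(b + 2*b/(1 + b)) (J(b, g) = sqrt(2*b/(1 + b) + b) = sqrt(b + 2*b/(1 + b)))
-2684/J(-59, -27 + W(-1, 5)) = -2684*(-I*sqrt(826)/(1652*sqrt(-1/(1 - 59)))) = -2684*(-I*sqrt(826)/(1652*sqrt(-1/(-58)))) = -2684*(-I*sqrt(11977)/826) = -(-1342)*I*sqrt(11977)/413 = 1342*I*sqrt(11977)/413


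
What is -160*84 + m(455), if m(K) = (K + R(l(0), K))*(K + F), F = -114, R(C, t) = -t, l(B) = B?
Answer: -13440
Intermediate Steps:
m(K) = 0 (m(K) = (K - K)*(K - 114) = 0*(-114 + K) = 0)
-160*84 + m(455) = -160*84 + 0 = -13440 + 0 = -13440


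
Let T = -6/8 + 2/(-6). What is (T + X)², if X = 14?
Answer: 24025/144 ≈ 166.84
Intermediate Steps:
T = -13/12 (T = -6*⅛ + 2*(-⅙) = -¾ - ⅓ = -13/12 ≈ -1.0833)
(T + X)² = (-13/12 + 14)² = (155/12)² = 24025/144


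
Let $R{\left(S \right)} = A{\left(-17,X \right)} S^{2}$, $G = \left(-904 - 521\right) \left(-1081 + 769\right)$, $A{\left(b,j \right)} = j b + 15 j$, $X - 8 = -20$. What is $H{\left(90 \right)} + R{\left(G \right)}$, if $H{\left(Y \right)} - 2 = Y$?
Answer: $4744059840092$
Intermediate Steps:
$X = -12$ ($X = 8 - 20 = -12$)
$H{\left(Y \right)} = 2 + Y$
$A{\left(b,j \right)} = 15 j + b j$ ($A{\left(b,j \right)} = b j + 15 j = 15 j + b j$)
$G = 444600$ ($G = \left(-1425\right) \left(-312\right) = 444600$)
$R{\left(S \right)} = 24 S^{2}$ ($R{\left(S \right)} = - 12 \left(15 - 17\right) S^{2} = \left(-12\right) \left(-2\right) S^{2} = 24 S^{2}$)
$H{\left(90 \right)} + R{\left(G \right)} = \left(2 + 90\right) + 24 \cdot 444600^{2} = 92 + 24 \cdot 197669160000 = 92 + 4744059840000 = 4744059840092$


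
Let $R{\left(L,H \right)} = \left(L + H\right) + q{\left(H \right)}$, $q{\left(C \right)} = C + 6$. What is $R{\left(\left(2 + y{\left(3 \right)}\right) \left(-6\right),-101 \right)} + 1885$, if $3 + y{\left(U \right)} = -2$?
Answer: $1707$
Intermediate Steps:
$q{\left(C \right)} = 6 + C$
$y{\left(U \right)} = -5$ ($y{\left(U \right)} = -3 - 2 = -5$)
$R{\left(L,H \right)} = 6 + L + 2 H$ ($R{\left(L,H \right)} = \left(L + H\right) + \left(6 + H\right) = \left(H + L\right) + \left(6 + H\right) = 6 + L + 2 H$)
$R{\left(\left(2 + y{\left(3 \right)}\right) \left(-6\right),-101 \right)} + 1885 = \left(6 + \left(2 - 5\right) \left(-6\right) + 2 \left(-101\right)\right) + 1885 = \left(6 - -18 - 202\right) + 1885 = \left(6 + 18 - 202\right) + 1885 = -178 + 1885 = 1707$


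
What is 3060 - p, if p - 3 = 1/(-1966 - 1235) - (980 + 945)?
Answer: 15947383/3201 ≈ 4982.0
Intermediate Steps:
p = -6152323/3201 (p = 3 + (1/(-1966 - 1235) - (980 + 945)) = 3 + (1/(-3201) - 1*1925) = 3 + (-1/3201 - 1925) = 3 - 6161926/3201 = -6152323/3201 ≈ -1922.0)
3060 - p = 3060 - 1*(-6152323/3201) = 3060 + 6152323/3201 = 15947383/3201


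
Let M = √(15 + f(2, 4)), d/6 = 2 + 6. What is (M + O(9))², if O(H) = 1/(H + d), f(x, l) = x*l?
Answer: 74728/3249 + 2*√23/57 ≈ 23.169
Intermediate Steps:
f(x, l) = l*x
d = 48 (d = 6*(2 + 6) = 6*8 = 48)
O(H) = 1/(48 + H) (O(H) = 1/(H + 48) = 1/(48 + H))
M = √23 (M = √(15 + 4*2) = √(15 + 8) = √23 ≈ 4.7958)
(M + O(9))² = (√23 + 1/(48 + 9))² = (√23 + 1/57)² = (1/57 + √23)²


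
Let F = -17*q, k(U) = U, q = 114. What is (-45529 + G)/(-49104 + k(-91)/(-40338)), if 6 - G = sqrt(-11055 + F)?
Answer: 1836306774/1980757061 + 40338*I*sqrt(12993)/1980757061 ≈ 0.92707 + 0.0023213*I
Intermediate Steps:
F = -1938 (F = -17*114 = -1938)
G = 6 - I*sqrt(12993) (G = 6 - sqrt(-11055 - 1938) = 6 - sqrt(-12993) = 6 - I*sqrt(12993) ≈ 6.0 - 113.99*I)
(-45529 + G)/(-49104 + k(-91)/(-40338)) = (-45529 + (6 - I*sqrt(12993)))/(-49104 - 91/(-40338)) = (-45523 - I*sqrt(12993))/(-49104 - 91*(-1/40338)) = (-45523 - I*sqrt(12993))/(-49104 + 91/40338) = (-45523 - I*sqrt(12993))/(-1980757061/40338) = (-45523 - I*sqrt(12993))*(-40338/1980757061) = 1836306774/1980757061 + 40338*I*sqrt(12993)/1980757061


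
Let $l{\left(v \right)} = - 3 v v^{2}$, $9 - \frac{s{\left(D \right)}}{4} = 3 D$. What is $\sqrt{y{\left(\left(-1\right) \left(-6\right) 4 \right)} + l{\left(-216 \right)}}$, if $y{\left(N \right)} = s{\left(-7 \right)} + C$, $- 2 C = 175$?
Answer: $\frac{11 \sqrt{999442}}{2} \approx 5498.5$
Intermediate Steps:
$s{\left(D \right)} = 36 - 12 D$ ($s{\left(D \right)} = 36 - 4 \cdot 3 D = 36 - 12 D$)
$C = - \frac{175}{2}$ ($C = \left(- \frac{1}{2}\right) 175 = - \frac{175}{2} \approx -87.5$)
$y{\left(N \right)} = \frac{65}{2}$ ($y{\left(N \right)} = \left(36 - -84\right) - \frac{175}{2} = \left(36 + 84\right) - \frac{175}{2} = 120 - \frac{175}{2} = \frac{65}{2}$)
$l{\left(v \right)} = - 3 v^{3}$
$\sqrt{y{\left(\left(-1\right) \left(-6\right) 4 \right)} + l{\left(-216 \right)}} = \sqrt{\frac{65}{2} - 3 \left(-216\right)^{3}} = \sqrt{\frac{65}{2} - -30233088} = \sqrt{\frac{65}{2} + 30233088} = \sqrt{\frac{60466241}{2}} = \frac{11 \sqrt{999442}}{2}$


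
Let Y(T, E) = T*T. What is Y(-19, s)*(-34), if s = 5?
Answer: -12274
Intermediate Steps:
Y(T, E) = T²
Y(-19, s)*(-34) = (-19)²*(-34) = 361*(-34) = -12274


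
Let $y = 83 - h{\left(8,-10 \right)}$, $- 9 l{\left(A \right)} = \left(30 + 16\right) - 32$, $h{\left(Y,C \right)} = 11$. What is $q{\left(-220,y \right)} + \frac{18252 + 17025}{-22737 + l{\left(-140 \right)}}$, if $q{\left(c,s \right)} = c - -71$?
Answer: $- \frac{30809896}{204647} \approx -150.55$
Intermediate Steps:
$l{\left(A \right)} = - \frac{14}{9}$ ($l{\left(A \right)} = - \frac{\left(30 + 16\right) - 32}{9} = - \frac{46 - 32}{9} = \left(- \frac{1}{9}\right) 14 = - \frac{14}{9}$)
$y = 72$ ($y = 83 - 11 = 72$)
$q{\left(c,s \right)} = 71 + c$ ($q{\left(c,s \right)} = c + 71 = 71 + c$)
$q{\left(-220,y \right)} + \frac{18252 + 17025}{-22737 + l{\left(-140 \right)}} = \left(71 - 220\right) + \frac{18252 + 17025}{-22737 - \frac{14}{9}} = -149 + \frac{35277}{- \frac{204647}{9}} = -149 + 35277 \left(- \frac{9}{204647}\right) = -149 - \frac{317493}{204647} = - \frac{30809896}{204647}$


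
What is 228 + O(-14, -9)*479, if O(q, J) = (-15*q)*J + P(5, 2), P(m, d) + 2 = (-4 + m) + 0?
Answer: -905561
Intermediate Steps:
P(m, d) = -6 + m (P(m, d) = -2 + ((-4 + m) + 0) = -2 + (-4 + m) = -6 + m)
O(q, J) = -1 - 15*J*q (O(q, J) = (-15*q)*J + (-6 + 5) = -15*J*q - 1 = -1 - 15*J*q)
228 + O(-14, -9)*479 = 228 + (-1 - 15*(-9)*(-14))*479 = 228 + (-1 - 1890)*479 = 228 - 1891*479 = 228 - 905789 = -905561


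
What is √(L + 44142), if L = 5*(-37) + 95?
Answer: 2*√11013 ≈ 209.89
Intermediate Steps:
L = -90 (L = -185 + 95 = -90)
√(L + 44142) = √(-90 + 44142) = √44052 = 2*√11013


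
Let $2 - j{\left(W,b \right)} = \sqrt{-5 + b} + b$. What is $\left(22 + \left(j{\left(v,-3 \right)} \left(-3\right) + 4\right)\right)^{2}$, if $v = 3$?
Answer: $49 + 132 i \sqrt{2} \approx 49.0 + 186.68 i$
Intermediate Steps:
$j{\left(W,b \right)} = 2 - b - \sqrt{-5 + b}$ ($j{\left(W,b \right)} = 2 - \left(\sqrt{-5 + b} + b\right) = 2 - \left(b + \sqrt{-5 + b}\right) = 2 - b - \sqrt{-5 + b}$)
$\left(22 + \left(j{\left(v,-3 \right)} \left(-3\right) + 4\right)\right)^{2} = \left(22 + \left(\left(2 - -3 - \sqrt{-5 - 3}\right) \left(-3\right) + 4\right)\right)^{2} = \left(22 + \left(\left(2 + 3 - \sqrt{-8}\right) \left(-3\right) + 4\right)\right)^{2} = \left(22 + \left(\left(2 + 3 - 2 i \sqrt{2}\right) \left(-3\right) + 4\right)\right)^{2} = \left(22 + \left(\left(5 - 2 i \sqrt{2}\right) \left(-3\right) + 4\right)\right)^{2} = \left(22 - \left(11 - 6 i \sqrt{2}\right)\right)^{2} = \left(11 + 6 i \sqrt{2}\right)^{2}$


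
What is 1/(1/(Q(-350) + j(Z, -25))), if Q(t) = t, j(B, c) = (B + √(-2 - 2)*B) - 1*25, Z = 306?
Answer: -69 + 612*I ≈ -69.0 + 612.0*I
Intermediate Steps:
j(B, c) = -25 + B + 2*I*B (j(B, c) = (B + √(-4)*B) - 25 = (B + (2*I)*B) - 25 = (B + 2*I*B) - 25 = -25 + B + 2*I*B)
1/(1/(Q(-350) + j(Z, -25))) = 1/(1/(-350 + (-25 + 306 + 2*I*306))) = 1/(1/(-350 + (-25 + 306 + 612*I))) = 1/(1/(-350 + (281 + 612*I))) = 1/(1/(-69 + 612*I)) = 1/((-69 - 612*I)/379305) = -69 + 612*I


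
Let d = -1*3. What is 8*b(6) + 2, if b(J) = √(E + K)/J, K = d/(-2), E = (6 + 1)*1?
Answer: 2 + 2*√34/3 ≈ 5.8873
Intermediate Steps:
d = -3
E = 7 (E = 7*1 = 7)
K = 3/2 (K = -3/(-2) = -3*(-½) = 3/2 ≈ 1.5000)
b(J) = √34/(2*J) (b(J) = √(7 + 3/2)/J = √(17/2)/J = (√34/2)/J = √34/(2*J))
8*b(6) + 2 = 8*((½)*√34/6) + 2 = 8*((½)*√34*(⅙)) + 2 = 8*(√34/12) + 2 = 2*√34/3 + 2 = 2 + 2*√34/3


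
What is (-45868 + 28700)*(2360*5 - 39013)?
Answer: 467192784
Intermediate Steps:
(-45868 + 28700)*(2360*5 - 39013) = -17168*(11800 - 39013) = -17168*(-27213) = 467192784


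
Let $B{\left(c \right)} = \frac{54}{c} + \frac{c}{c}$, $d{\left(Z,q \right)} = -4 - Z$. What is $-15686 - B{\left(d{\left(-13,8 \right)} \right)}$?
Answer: $-15693$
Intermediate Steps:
$B{\left(c \right)} = 1 + \frac{54}{c}$ ($B{\left(c \right)} = \frac{54}{c} + 1 = 1 + \frac{54}{c}$)
$-15686 - B{\left(d{\left(-13,8 \right)} \right)} = -15686 - \frac{54 - -9}{-4 - -13} = -15686 - \frac{54 + \left(-4 + 13\right)}{-4 + 13} = -15686 - \frac{54 + 9}{9} = -15686 - \frac{1}{9} \cdot 63 = -15686 - 7 = -15693$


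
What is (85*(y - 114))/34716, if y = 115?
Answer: 85/34716 ≈ 0.0024484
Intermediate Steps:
(85*(y - 114))/34716 = (85*(115 - 114))/34716 = (85*1)*(1/34716) = 85*(1/34716) = 85/34716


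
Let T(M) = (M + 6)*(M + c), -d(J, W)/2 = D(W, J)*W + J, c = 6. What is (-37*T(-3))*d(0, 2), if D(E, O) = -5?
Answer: -6660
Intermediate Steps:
d(J, W) = -2*J + 10*W (d(J, W) = -2*(-5*W + J) = -2*(J - 5*W) = -2*J + 10*W)
T(M) = (6 + M)² (T(M) = (M + 6)*(M + 6) = (6 + M)*(6 + M) = (6 + M)²)
(-37*T(-3))*d(0, 2) = (-37*(36 + (-3)² + 12*(-3)))*(-2*0 + 10*2) = (-37*(36 + 9 - 36))*(0 + 20) = -37*9*20 = -333*20 = -6660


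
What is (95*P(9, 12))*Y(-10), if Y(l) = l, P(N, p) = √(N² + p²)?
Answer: -14250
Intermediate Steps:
(95*P(9, 12))*Y(-10) = (95*√(9² + 12²))*(-10) = (95*√(81 + 144))*(-10) = (95*√225)*(-10) = (95*15)*(-10) = 1425*(-10) = -14250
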